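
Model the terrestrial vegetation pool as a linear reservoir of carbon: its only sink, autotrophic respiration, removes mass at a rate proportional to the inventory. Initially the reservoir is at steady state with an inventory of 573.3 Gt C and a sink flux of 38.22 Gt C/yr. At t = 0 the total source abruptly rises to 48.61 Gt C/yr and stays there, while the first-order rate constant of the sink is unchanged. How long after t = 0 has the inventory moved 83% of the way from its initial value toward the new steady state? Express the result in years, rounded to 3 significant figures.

26.6 yr

τ = M₀/F₀ = 573.3/38.22 = 15.00 yr.
The remaining gap fraction is e^(−t/τ); 83% covered ⇒ e^(−t/τ) = 0.170.
t = −τ ln(0.170) = 15.00 × 1.772 = 26.58 yr.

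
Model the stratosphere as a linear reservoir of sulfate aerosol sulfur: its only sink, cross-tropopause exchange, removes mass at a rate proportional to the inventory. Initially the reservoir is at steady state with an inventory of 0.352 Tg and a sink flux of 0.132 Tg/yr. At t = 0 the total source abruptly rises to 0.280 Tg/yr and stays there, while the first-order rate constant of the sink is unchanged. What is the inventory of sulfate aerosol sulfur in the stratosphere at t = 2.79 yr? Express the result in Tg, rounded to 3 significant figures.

0.608 Tg

Residence time τ = M₀/F₀ = 2.667 yr. The eventual steady state is M_∞ = M₀·(F₁/F₀) = 0.352 × 0.280/0.132 = 0.74667 Tg.
The anomaly ΔM(t) = M(t) − M_∞ decays as ΔM₀·e^(−t/τ) with ΔM₀ = 0.352 − 0.74667 = −0.3947 Tg.
At t = 2.79 yr, e^(−t/τ) = e^(−1.046) = 0.3513, so ΔM = −0.1386 Tg and M = 0.74667 − 0.1386 = 0.60804 Tg.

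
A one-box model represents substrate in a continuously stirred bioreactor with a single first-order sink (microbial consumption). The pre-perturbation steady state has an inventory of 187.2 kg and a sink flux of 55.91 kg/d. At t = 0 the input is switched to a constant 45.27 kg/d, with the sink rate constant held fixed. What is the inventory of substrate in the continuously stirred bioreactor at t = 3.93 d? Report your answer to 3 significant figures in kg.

Residence time τ = M₀/F₀ = 3.348 d. The eventual steady state is M_∞ = M₀·(F₁/F₀) = 187.2 × 45.27/55.91 = 151.57 kg.
The anomaly ΔM(t) = M(t) − M_∞ decays as ΔM₀·e^(−t/τ) with ΔM₀ = 187.2 − 151.57 = 35.63 kg.
At t = 3.93 d, e^(−t/τ) = e^(−1.174) = 0.3092, so ΔM = 11.02 kg and M = 151.57 + 11.02 = 162.59 kg.

163 kg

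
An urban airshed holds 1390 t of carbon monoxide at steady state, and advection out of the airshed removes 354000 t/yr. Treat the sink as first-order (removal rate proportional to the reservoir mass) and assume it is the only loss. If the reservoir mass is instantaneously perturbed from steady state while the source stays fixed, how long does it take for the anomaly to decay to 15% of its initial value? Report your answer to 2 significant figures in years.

For a linear reservoir the anomaly decays as exp(−t/τ) with τ = M/F = 1390/354000 = 0.003927 yr.
exp(−t/τ) = 0.15 ⇒ t = −τ ln(0.15) = 0.003927 × 1.897 = 0.007449 yr.

0.0074 yr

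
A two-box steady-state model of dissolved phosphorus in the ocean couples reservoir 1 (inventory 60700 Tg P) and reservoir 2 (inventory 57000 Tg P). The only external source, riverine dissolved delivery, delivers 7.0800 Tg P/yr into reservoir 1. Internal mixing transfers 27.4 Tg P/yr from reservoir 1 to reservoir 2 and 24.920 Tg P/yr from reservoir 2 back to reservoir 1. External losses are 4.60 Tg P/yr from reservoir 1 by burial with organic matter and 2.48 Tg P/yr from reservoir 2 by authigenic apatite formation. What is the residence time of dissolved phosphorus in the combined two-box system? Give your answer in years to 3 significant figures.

Treat the two boxes together as one reservoir: the mixing fluxes between them are internal recycling, so τ = ΣM / Σ(external losses).
M_total = 60700 + 57000 = 117700 Tg P.
ΣF_external_out = 4.60 + 2.48 = 7.0800 Tg P/yr.
τ = M_total / ΣF_ext = 117700 / 7.0800 = 16620 yr.

16600 yr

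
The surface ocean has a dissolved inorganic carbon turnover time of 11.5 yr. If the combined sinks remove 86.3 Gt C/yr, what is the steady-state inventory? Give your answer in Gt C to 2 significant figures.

τ = M/F ⇒ M = τ × F = 11.5 × 86.3 = 992.4 Gt C.

990 Gt C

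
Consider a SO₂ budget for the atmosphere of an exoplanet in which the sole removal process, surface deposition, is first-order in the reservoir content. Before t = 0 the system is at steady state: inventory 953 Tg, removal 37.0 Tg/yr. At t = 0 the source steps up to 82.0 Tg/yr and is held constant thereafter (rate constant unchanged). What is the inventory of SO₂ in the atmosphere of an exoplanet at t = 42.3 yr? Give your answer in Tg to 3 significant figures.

1890 Tg

τ = M₀/F₀ = 953/37.0 = 25.76 yr; rate constant k = 1/τ.
New steady state M_∞ = F₁/k = F₁·τ = 82.0 × 25.76 = 2112.1 Tg.
M(t) = M_∞ + (M₀ − M_∞)·e^(−t/τ); t/τ = 42.3/25.76 = 1.642, so e^(−t/τ) = 0.1935.
M(t) = 2112.1 − 1159 × 0.1935 = 1887.7 Tg.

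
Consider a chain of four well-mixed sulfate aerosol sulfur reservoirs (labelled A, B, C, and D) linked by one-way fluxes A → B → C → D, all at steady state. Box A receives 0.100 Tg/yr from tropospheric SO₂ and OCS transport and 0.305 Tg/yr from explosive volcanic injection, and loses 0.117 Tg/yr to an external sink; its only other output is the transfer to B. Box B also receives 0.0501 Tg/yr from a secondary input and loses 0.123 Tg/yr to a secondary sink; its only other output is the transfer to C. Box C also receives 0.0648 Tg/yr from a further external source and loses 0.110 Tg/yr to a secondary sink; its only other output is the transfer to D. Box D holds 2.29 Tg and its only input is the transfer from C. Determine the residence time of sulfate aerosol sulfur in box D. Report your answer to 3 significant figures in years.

Box A: F(A→B) = (0.100 + 0.305) − 0.117 = 0.28800 Tg/yr.
Box B: F(B→C) = (0.28800 + 0.0501) − 0.123 = 0.21510 Tg/yr.
Box C: F(C→D) = (0.21510 + 0.0648) − 0.110 = 0.16990 Tg/yr.
Box D throughput = its input = 0.16990 Tg/yr; τ = 2.29 / 0.16990 = 13.48 yr.

13.5 yr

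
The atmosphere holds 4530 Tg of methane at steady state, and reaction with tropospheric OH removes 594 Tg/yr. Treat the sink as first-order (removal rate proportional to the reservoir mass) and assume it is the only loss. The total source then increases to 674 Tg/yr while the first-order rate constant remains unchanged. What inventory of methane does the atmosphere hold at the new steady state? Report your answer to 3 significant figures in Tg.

Rate constant k = F/M = 594 / 4530 = 0.1311 yr⁻¹.
At the new steady state, source = k·M_new ⇒ M_new = 674 / 0.1311 = 5140 Tg.
(Equivalently M_new = M × F_new/F_old = 4530 × 674/594.)

5140 Tg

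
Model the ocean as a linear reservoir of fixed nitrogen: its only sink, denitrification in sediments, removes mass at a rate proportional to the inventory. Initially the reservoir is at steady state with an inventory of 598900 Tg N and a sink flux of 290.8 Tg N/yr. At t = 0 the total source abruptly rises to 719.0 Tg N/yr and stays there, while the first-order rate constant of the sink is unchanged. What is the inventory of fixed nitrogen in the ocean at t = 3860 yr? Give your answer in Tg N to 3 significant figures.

1.35×10^6 Tg N

τ = M₀/F₀ = 598900/290.8 = 2059 yr; rate constant k = 1/τ.
New steady state M_∞ = F₁/k = F₁·τ = 719.0 × 2059 = 1.4808×10^6 Tg N.
M(t) = M_∞ + (M₀ − M_∞)·e^(−t/τ); t/τ = 3860/2059 = 1.874, so e^(−t/τ) = 0.1535.
M(t) = 1.4808×10^6 − 881900 × 0.1535 = 1.3454×10^6 Tg N.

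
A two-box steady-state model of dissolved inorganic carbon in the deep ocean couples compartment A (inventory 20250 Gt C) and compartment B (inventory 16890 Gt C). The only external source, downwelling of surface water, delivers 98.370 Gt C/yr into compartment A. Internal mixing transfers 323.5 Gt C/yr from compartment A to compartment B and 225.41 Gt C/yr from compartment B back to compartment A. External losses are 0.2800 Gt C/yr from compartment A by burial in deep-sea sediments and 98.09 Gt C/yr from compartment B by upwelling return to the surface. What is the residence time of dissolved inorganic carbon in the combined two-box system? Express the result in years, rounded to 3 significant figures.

Treat the two boxes together as one reservoir: the mixing fluxes between them are internal recycling, so τ = ΣM / Σ(external losses).
M_total = 20250 + 16890 = 37140 Gt C.
ΣF_external_out = 0.2800 + 98.09 = 98.370 Gt C/yr.
τ = M_total / ΣF_ext = 37140 / 98.370 = 377.6 yr.

378 yr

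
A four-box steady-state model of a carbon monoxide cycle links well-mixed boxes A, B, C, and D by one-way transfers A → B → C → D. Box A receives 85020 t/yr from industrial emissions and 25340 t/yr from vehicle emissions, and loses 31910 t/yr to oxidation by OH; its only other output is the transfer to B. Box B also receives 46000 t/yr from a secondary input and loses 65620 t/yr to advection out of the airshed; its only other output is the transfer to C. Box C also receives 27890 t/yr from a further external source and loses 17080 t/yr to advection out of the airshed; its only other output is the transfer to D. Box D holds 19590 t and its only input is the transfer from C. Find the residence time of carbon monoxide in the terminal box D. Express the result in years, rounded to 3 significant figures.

0.281 yr

Box A: F(A→B) = (85020 + 25340) − 31910 = 78450 t/yr.
Box B: F(B→C) = (78450 + 46000) − 65620 = 58830 t/yr.
Box C: F(C→D) = (58830 + 27890) − 17080 = 69640 t/yr.
Box D throughput = its input = 69640 t/yr; τ = 19590 / 69640 = 0.2813 yr.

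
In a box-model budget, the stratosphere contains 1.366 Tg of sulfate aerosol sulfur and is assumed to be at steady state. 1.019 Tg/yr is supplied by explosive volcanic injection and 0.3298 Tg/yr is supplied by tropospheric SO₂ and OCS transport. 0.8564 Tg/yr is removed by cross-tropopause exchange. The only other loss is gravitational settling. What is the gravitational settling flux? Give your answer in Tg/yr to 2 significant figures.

At steady state ΣF_in = ΣF_out.
ΣF_in = 1.019 + 0.3298 = 1.3488 Tg/yr.
Gravitational settling flux = ΣF_in − (0.8564) = 1.3488 − 0.8564 = 0.4924 Tg/yr.

0.49 Tg/yr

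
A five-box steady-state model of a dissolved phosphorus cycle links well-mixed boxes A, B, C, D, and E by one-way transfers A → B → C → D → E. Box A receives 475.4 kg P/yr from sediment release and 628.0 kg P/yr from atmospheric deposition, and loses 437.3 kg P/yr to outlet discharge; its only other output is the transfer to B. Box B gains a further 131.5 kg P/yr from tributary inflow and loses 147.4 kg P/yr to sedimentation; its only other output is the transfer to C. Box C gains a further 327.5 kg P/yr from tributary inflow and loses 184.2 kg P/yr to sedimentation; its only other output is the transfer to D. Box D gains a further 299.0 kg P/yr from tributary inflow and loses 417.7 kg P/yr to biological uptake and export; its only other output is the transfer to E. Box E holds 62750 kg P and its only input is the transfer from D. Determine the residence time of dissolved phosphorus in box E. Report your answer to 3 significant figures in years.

93.0 yr

Box A: F(A→B) = (475.4 + 628.0) − 437.3 = 666.10 kg P/yr.
Box B: F(B→C) = (666.10 + 131.5) − 147.4 = 650.20 kg P/yr.
Box C: F(C→D) = (650.20 + 327.5) − 184.2 = 793.50 kg P/yr.
Box D: F(D→E) = (793.50 + 299.0) − 417.7 = 674.80 kg P/yr.
Box E throughput = its input = 674.80 kg P/yr; τ = 62750 / 674.80 = 92.99 yr.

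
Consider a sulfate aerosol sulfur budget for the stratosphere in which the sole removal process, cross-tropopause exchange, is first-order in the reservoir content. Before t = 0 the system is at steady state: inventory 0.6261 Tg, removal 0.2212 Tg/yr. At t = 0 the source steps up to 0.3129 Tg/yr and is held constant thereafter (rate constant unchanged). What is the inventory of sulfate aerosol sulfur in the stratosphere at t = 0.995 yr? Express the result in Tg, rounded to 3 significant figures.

0.703 Tg

τ = M₀/F₀ = 0.6261/0.2212 = 2.830 yr; rate constant k = 1/τ.
New steady state M_∞ = F₁/k = F₁·τ = 0.3129 × 2.830 = 0.88565 Tg.
M(t) = M_∞ + (M₀ − M_∞)·e^(−t/τ); t/τ = 0.995/2.830 = 0.3515, so e^(−t/τ) = 0.7036.
M(t) = 0.88565 − 0.2596 × 0.7036 = 0.70303 Tg.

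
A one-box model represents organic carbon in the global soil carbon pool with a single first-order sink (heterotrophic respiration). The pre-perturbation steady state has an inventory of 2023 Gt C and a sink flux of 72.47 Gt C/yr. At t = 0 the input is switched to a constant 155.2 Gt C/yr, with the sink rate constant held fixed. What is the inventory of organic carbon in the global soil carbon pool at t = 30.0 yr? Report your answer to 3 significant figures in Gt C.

τ = M₀/F₀ = 2023/72.47 = 27.91 yr; rate constant k = 1/τ.
New steady state M_∞ = F₁/k = F₁·τ = 155.2 × 27.91 = 4332.4 Gt C.
M(t) = M_∞ + (M₀ − M_∞)·e^(−t/τ); t/τ = 30.0/27.91 = 1.075, so e^(−t/τ) = 0.3414.
M(t) = 4332.4 − 2309 × 0.3414 = 3544.0 Gt C.

3540 Gt C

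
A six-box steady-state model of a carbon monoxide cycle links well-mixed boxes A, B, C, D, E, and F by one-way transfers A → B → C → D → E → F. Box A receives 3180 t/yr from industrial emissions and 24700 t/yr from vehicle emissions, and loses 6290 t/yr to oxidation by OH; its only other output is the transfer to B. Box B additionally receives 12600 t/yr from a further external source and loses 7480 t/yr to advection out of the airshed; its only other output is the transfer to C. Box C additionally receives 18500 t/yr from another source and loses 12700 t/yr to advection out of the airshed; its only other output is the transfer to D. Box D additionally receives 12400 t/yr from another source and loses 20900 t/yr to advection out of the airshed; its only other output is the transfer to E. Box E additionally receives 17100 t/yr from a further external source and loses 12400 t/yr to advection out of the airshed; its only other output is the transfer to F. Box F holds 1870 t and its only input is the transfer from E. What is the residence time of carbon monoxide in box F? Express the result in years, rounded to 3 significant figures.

Box A: F(A→B) = (3180 + 24700) − 6290 = 21590 t/yr.
Box B: F(B→C) = (21590 + 12600) − 7480 = 26710 t/yr.
Box C: F(C→D) = (26710 + 18500) − 12700 = 32510 t/yr.
Box D: F(D→E) = (32510 + 12400) − 20900 = 24010 t/yr.
Box E: F(E→F) = (24010 + 17100) − 12400 = 28710 t/yr.
Box F throughput = its input = 28710 t/yr; τ = 1870 / 28710 = 0.06513 yr.

0.0651 yr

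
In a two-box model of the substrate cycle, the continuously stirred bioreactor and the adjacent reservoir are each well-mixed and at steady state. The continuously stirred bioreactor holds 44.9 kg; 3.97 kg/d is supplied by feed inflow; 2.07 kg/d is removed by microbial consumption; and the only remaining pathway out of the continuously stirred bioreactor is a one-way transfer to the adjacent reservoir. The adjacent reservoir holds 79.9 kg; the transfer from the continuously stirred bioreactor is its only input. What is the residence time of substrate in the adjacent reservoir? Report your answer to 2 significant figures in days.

42 d

Balance the continuously stirred bioreactor: ΣF_in = 3.9700 kg/d.
Transfer to the adjacent reservoir = ΣF_in − (2.07) = 1.9000 kg/d.
At steady state the output of the adjacent reservoir equals its input, 1.9000 kg/d.
τ = M / F = 79.9 / 1.9000 = 42.05 d.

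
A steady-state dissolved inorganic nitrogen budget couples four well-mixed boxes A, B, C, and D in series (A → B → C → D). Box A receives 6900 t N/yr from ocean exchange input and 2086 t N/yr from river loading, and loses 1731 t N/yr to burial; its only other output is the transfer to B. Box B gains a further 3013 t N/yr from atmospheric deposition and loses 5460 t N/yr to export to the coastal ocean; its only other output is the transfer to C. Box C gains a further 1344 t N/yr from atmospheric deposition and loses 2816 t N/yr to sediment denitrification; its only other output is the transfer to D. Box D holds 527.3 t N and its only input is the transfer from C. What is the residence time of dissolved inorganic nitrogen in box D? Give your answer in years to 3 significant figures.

0.158 yr

Box A: F(A→B) = (6900 + 2086) − 1731 = 7255.0 t N/yr.
Box B: F(B→C) = (7255.0 + 3013) − 5460 = 4808.0 t N/yr.
Box C: F(C→D) = (4808.0 + 1344) − 2816 = 3336.0 t N/yr.
Box D throughput = its input = 3336.0 t N/yr; τ = 527.3 / 3336.0 = 0.1581 yr.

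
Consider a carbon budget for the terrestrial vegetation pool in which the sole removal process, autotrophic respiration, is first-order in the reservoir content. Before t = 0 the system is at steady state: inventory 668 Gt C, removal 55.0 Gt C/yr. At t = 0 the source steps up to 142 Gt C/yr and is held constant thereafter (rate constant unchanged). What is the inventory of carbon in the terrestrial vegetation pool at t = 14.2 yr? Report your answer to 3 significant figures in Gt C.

The sink rate constant is k = F₀/M₀ = 55.0/668 = 0.08234 yr⁻¹.
Solving dM/dt = F₁ − kM with M(0) = M₀ gives M(t) = F₁/k + (M₀ − F₁/k)·e^(−kt).
F₁/k = 142/0.08234 = 1724.7 Gt C; kt = 0.08234 × 14.2 = 1.169, e^(−kt) = 0.3106.
M(14.2) = 1724.7 + (668 − 1724.7) × 0.3106 = 1724.7 − 328.2 = 1396.4 Gt C.

1400 Gt C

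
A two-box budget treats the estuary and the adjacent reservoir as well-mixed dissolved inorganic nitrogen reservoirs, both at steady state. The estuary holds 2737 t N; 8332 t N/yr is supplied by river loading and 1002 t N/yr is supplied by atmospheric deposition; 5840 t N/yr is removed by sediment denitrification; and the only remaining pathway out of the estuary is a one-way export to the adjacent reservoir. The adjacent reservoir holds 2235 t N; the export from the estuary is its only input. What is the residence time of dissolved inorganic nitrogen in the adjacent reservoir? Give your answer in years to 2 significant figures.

Balance the estuary: ΣF_in = 8332 + 1002 = 9334.0 t N/yr.
Export to the adjacent reservoir = ΣF_in − (5840) = 3494.0 t N/yr.
At steady state the output of the adjacent reservoir equals its input, 3494.0 t N/yr.
τ = M / F = 2235 / 3494.0 = 0.6397 yr.

0.64 yr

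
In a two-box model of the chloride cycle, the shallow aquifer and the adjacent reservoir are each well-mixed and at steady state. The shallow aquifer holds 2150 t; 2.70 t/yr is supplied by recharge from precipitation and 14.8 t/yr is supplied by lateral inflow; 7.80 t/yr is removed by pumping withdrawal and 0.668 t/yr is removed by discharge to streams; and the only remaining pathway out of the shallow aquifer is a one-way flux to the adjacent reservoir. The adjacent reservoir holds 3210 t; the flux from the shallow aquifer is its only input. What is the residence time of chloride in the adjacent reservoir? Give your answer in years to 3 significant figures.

Balance the shallow aquifer: ΣF_in = 2.70 + 14.8 = 17.500 t/yr.
Flux to the adjacent reservoir = ΣF_in − (7.80 + 0.668) = 9.0320 t/yr.
At steady state the output of the adjacent reservoir equals its input, 9.0320 t/yr.
τ = M / F = 3210 / 9.0320 = 355.4 yr.

355 yr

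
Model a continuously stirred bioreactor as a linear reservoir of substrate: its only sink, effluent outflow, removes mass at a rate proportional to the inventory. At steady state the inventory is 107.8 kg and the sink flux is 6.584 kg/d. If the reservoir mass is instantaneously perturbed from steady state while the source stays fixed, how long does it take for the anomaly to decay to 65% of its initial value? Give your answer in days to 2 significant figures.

7.1 d

For a linear reservoir the anomaly decays as exp(−t/τ) with τ = M/F = 107.8/6.584 = 16.37 d.
exp(−t/τ) = 0.65 ⇒ t = −τ ln(0.65) = 16.37 × 0.4308 = 7.053 d.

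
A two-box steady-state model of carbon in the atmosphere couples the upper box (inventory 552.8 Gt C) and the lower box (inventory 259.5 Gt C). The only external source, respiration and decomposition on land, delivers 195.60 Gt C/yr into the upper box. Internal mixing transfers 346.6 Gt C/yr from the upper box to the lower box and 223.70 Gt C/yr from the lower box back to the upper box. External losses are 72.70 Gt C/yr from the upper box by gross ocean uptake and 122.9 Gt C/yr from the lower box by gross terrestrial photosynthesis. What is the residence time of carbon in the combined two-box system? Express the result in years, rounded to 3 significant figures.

Residence time in the combined system uses the total inventory and the total *external* removal — internal exchanges between the two boxes cancel.
M_total = 552.8 + 259.5 = 812.30 Gt C.
ΣF_external_out = 72.70 + 122.9 = 195.60 Gt C/yr.
τ = M_total / ΣF_ext = 812.30 / 195.60 = 4.153 yr.

4.15 yr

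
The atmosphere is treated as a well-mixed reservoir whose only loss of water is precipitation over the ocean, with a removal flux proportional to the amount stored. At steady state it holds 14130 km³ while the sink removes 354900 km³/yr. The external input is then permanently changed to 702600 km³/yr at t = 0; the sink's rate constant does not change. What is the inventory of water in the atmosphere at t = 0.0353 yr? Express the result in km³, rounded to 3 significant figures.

Residence time τ = M₀/F₀ = 0.03981 yr. The eventual steady state is M_∞ = M₀·(F₁/F₀) = 14130 × 702600/354900 = 27973 km³.
The anomaly ΔM(t) = M(t) − M_∞ decays as ΔM₀·e^(−t/τ) with ΔM₀ = 14130 − 27973 = −13840 km³.
At t = 0.0353 yr, e^(−t/τ) = e^(−0.8866) = 0.4120, so ΔM = −5704 km³ and M = 27973 − 5704 = 22269 km³.

22300 km³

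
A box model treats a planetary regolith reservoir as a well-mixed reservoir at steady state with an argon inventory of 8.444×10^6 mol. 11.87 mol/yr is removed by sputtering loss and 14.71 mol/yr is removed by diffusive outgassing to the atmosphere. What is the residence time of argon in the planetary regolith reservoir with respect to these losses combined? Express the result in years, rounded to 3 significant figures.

318000 yr

Total removal = 11.87 + 14.71 = 26.580 mol/yr.
τ = M / ΣF_out = 8.444×10^6 / 26.580 = 317700 yr.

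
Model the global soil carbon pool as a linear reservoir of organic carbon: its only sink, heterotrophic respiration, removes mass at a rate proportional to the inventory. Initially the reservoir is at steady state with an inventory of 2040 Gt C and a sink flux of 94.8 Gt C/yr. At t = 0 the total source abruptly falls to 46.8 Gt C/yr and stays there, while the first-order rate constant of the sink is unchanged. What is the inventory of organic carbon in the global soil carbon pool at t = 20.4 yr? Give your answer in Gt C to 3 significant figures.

1410 Gt C

τ = M₀/F₀ = 2040/94.8 = 21.52 yr; rate constant k = 1/τ.
New steady state M_∞ = F₁/k = F₁·τ = 46.8 × 21.52 = 1007.1 Gt C.
M(t) = M_∞ + (M₀ − M_∞)·e^(−t/τ); t/τ = 20.4/21.52 = 0.9480, so e^(−t/τ) = 0.3875.
M(t) = 1007.1 + 1033 × 0.3875 = 1407.4 Gt C.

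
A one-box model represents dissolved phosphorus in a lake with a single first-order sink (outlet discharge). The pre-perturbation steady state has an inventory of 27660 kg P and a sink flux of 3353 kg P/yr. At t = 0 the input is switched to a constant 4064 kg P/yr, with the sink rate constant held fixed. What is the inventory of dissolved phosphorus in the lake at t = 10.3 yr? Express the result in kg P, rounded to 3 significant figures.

31800 kg P

Residence time τ = M₀/F₀ = 8.249 yr. The eventual steady state is M_∞ = M₀·(F₁/F₀) = 27660 × 4064/3353 = 33525 kg P.
The anomaly ΔM(t) = M(t) − M_∞ decays as ΔM₀·e^(−t/τ) with ΔM₀ = 27660 − 33525 = −5865 kg P.
At t = 10.3 yr, e^(−t/τ) = e^(−1.249) = 0.2869, so ΔM = −1683 kg P and M = 33525 − 1683 = 31842 kg P.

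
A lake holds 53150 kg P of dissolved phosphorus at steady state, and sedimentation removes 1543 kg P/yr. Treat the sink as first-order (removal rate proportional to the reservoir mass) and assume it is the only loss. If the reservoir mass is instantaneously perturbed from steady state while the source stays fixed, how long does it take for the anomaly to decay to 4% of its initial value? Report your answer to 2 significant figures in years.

110 yr

For a linear reservoir the anomaly decays as exp(−t/τ) with τ = M/F = 53150/1543 = 34.45 yr.
exp(−t/τ) = 0.04 ⇒ t = −τ ln(0.04) = 34.45 × 3.219 = 110.9 yr.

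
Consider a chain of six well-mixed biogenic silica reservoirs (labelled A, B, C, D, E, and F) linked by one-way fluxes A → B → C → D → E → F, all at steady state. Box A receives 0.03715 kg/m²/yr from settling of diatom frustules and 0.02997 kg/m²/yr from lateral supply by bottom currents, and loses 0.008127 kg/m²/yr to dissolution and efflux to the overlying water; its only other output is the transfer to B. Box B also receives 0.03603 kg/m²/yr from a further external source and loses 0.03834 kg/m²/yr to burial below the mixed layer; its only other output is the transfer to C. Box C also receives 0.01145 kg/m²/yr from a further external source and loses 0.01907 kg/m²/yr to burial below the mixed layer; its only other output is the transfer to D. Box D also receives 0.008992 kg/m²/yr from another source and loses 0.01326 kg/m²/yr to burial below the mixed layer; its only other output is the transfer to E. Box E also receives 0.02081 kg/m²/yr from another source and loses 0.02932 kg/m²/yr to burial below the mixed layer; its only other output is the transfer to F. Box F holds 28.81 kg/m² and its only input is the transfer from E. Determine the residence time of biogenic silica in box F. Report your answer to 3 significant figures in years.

Box A: F(A→B) = (0.03715 + 0.02997) − 0.008127 = 0.058993 kg/m²/yr.
Box B: F(B→C) = (0.058993 + 0.03603) − 0.03834 = 0.056683 kg/m²/yr.
Box C: F(C→D) = (0.056683 + 0.01145) − 0.01907 = 0.049063 kg/m²/yr.
Box D: F(D→E) = (0.049063 + 0.008992) − 0.01326 = 0.044795 kg/m²/yr.
Box E: F(E→F) = (0.044795 + 0.02081) − 0.02932 = 0.036285 kg/m²/yr.
Box F throughput = its input = 0.036285 kg/m²/yr; τ = 28.81 / 0.036285 = 794.0 yr.

794 yr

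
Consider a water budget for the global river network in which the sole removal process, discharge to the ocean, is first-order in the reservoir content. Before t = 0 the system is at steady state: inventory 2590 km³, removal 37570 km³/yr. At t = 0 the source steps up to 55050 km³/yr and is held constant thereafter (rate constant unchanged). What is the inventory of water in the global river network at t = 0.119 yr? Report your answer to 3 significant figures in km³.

3580 km³

The sink rate constant is k = F₀/M₀ = 37570/2590 = 14.51 yr⁻¹.
Solving dM/dt = F₁ − kM with M(0) = M₀ gives M(t) = F₁/k + (M₀ − F₁/k)·e^(−kt).
F₁/k = 55050/14.51 = 3795.0 km³; kt = 14.51 × 0.119 = 1.726, e^(−kt) = 0.1780.
M(0.119) = 3795.0 + (2590 − 3795.0) × 0.1780 = 3795.0 − 214.4 = 3580.6 km³.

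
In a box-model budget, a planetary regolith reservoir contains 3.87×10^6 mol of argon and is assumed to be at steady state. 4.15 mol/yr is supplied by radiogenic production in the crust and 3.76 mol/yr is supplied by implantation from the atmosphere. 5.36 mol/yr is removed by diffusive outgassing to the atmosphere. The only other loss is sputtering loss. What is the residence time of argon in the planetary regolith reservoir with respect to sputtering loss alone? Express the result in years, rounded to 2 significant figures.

At steady state ΣF_in = ΣF_out.
ΣF_in = 4.15 + 3.76 = 7.9100 mol/yr.
Sputtering loss flux = ΣF_in − (5.36) = 7.9100 − 5.360 = 2.550 mol/yr.
τ = M / F = 3.87×10^6 / 2.550 = 1.518×10^6 yr.

1.5×10^6 yr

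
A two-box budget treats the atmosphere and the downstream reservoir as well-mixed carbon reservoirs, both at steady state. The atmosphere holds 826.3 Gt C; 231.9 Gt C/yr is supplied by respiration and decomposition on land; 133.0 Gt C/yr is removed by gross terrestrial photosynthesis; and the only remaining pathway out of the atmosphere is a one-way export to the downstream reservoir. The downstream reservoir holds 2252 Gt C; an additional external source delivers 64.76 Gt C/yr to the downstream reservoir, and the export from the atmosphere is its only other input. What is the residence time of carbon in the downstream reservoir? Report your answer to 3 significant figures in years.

Balance the atmosphere: ΣF_in = 231.90 Gt C/yr.
Export to the downstream reservoir = ΣF_in − (133.0) = 98.900 Gt C/yr.
Total input to the downstream reservoir = 98.900 + 64.76 = 163.66 Gt C/yr; at steady state this equals its total output.
τ = M / F = 2252 / 163.66 = 13.76 yr.

13.8 yr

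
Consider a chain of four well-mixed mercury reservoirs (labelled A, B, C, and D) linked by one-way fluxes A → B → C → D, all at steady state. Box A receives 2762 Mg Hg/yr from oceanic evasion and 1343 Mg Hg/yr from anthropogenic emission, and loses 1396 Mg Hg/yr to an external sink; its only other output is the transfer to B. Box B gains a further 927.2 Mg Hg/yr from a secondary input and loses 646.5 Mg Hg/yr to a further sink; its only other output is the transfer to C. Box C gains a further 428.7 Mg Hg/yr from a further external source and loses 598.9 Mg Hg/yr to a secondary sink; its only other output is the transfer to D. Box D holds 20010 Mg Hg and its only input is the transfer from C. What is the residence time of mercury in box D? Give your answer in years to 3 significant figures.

7.10 yr

Box A: F(A→B) = (2762 + 1343) − 1396 = 2709.0 Mg Hg/yr.
Box B: F(B→C) = (2709.0 + 927.2) − 646.5 = 2989.7 Mg Hg/yr.
Box C: F(C→D) = (2989.7 + 428.7) − 598.9 = 2819.5 Mg Hg/yr.
Box D throughput = its input = 2819.5 Mg Hg/yr; τ = 20010 / 2819.5 = 7.097 yr.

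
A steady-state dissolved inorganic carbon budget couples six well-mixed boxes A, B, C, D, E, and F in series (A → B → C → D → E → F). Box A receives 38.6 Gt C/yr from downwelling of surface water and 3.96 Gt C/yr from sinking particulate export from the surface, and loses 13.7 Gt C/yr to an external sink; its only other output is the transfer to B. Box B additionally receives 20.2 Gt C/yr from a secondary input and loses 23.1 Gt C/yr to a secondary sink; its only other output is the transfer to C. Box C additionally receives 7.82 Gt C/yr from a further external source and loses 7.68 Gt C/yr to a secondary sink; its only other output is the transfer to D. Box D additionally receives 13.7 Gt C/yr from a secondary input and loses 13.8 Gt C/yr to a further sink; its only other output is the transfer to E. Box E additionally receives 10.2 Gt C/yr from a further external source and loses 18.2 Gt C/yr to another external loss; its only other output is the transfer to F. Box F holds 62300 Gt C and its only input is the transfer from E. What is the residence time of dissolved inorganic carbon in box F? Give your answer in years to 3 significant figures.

3460 yr

Box A: F(A→B) = (38.6 + 3.96) − 13.7 = 28.860 Gt C/yr.
Box B: F(B→C) = (28.860 + 20.2) − 23.1 = 25.960 Gt C/yr.
Box C: F(C→D) = (25.960 + 7.82) − 7.68 = 26.100 Gt C/yr.
Box D: F(D→E) = (26.100 + 13.7) − 13.8 = 26.000 Gt C/yr.
Box E: F(E→F) = (26.000 + 10.2) − 18.2 = 18.000 Gt C/yr.
Box F throughput = its input = 18.000 Gt C/yr; τ = 62300 / 18.000 = 3461 yr.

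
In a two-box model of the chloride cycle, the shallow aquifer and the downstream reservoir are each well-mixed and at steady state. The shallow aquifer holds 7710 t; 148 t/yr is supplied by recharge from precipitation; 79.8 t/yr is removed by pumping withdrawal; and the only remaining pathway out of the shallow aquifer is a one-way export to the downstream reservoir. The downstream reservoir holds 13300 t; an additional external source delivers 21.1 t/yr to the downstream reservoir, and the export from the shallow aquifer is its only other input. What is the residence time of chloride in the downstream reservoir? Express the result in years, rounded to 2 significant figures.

Balance the shallow aquifer: ΣF_in = 148.00 t/yr.
Export to the downstream reservoir = ΣF_in − (79.8) = 68.200 t/yr.
Total input to the downstream reservoir = 68.200 + 21.1 = 89.300 t/yr; at steady state this equals its total output.
τ = M / F = 13300 / 89.300 = 148.9 yr.

150 yr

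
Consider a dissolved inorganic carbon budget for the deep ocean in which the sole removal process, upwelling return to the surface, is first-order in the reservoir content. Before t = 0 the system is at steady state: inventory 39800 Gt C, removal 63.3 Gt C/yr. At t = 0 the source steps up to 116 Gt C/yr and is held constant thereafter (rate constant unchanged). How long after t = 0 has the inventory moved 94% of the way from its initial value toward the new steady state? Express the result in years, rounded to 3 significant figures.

τ = M₀/F₀ = 39800/63.3 = 628.8 yr.
The remaining gap fraction is e^(−t/τ); 94% covered ⇒ e^(−t/τ) = 0.0600.
t = −τ ln(0.0600) = 628.8 × 2.813 = 1769 yr.

1770 yr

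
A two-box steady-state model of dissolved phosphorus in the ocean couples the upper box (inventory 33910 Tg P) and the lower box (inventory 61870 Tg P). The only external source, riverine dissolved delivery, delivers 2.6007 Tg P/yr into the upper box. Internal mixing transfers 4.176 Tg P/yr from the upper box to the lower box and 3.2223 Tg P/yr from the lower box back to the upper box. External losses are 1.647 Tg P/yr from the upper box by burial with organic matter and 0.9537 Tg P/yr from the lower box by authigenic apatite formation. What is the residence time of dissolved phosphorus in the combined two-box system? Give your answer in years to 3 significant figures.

Residence time in the combined system uses the total inventory and the total *external* removal — internal exchanges between the two boxes cancel.
M_total = 33910 + 61870 = 95780 Tg P.
ΣF_external_out = 1.647 + 0.9537 = 2.6007 Tg P/yr.
τ = M_total / ΣF_ext = 95780 / 2.6007 = 36830 yr.

36800 yr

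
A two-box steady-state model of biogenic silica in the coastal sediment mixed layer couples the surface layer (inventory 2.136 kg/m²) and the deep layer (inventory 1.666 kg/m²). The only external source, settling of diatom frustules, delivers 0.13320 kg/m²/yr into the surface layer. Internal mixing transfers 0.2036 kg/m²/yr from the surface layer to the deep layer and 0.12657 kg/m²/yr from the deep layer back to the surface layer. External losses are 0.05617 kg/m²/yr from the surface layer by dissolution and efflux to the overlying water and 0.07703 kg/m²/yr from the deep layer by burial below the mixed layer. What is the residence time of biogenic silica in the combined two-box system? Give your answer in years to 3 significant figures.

Treat the two boxes together as one reservoir: the mixing fluxes between them are internal recycling, so τ = ΣM / Σ(external losses).
M_total = 2.136 + 1.666 = 3.8020 kg/m².
ΣF_external_out = 0.05617 + 0.07703 = 0.13320 kg/m²/yr.
τ = M_total / ΣF_ext = 3.8020 / 0.13320 = 28.54 yr.

28.5 yr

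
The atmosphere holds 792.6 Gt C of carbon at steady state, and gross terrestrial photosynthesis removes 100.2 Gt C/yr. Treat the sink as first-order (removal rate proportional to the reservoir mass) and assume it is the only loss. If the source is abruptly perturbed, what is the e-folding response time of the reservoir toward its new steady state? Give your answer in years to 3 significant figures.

For a linear reservoir the response time equals the residence time τ = M/F.
τ = 792.6 / 100.2 = 7.910 yr.

7.91 yr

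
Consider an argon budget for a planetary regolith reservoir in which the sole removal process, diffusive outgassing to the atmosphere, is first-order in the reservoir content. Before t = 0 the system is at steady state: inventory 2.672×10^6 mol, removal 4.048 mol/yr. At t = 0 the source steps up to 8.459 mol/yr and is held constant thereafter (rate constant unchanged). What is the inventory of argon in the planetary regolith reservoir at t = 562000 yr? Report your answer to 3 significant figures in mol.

4.34×10^6 mol

Residence time τ = M₀/F₀ = 660100 yr. The eventual steady state is M_∞ = M₀·(F₁/F₀) = 2.672×10^6 × 8.459/4.048 = 5.5836×10^6 mol.
The anomaly ΔM(t) = M(t) − M_∞ decays as ΔM₀·e^(−t/τ) with ΔM₀ = 2.672×10^6 − 5.5836×10^6 = −2.912×10^6 mol.
At t = 562000 yr, e^(−t/τ) = e^(−0.8514) = 0.4268, so ΔM = −1.243×10^6 mol and M = 5.5836×10^6 − 1.243×10^6 = 4.3409×10^6 mol.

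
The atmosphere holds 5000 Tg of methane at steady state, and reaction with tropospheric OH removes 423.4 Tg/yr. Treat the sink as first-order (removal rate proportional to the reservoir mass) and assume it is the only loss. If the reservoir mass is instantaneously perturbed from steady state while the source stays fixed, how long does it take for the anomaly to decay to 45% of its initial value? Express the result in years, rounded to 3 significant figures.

9.43 yr

For a linear reservoir the anomaly decays as exp(−t/τ) with τ = M/F = 5000/423.4 = 11.81 yr.
exp(−t/τ) = 0.45 ⇒ t = −τ ln(0.45) = 11.81 × 0.7985 = 9.430 yr.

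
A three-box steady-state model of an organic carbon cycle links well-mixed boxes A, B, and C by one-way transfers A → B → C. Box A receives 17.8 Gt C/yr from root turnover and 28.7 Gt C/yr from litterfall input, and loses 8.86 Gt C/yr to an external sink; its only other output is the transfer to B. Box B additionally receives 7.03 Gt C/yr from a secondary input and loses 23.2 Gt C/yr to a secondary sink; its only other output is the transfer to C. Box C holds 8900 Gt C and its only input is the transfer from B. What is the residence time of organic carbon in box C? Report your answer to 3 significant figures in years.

415 yr

Box A: F(A→B) = (17.8 + 28.7) − 8.86 = 37.640 Gt C/yr.
Box B: F(B→C) = (37.640 + 7.03) − 23.2 = 21.470 Gt C/yr.
Box C throughput = its input = 21.470 Gt C/yr; τ = 8900 / 21.470 = 414.5 yr.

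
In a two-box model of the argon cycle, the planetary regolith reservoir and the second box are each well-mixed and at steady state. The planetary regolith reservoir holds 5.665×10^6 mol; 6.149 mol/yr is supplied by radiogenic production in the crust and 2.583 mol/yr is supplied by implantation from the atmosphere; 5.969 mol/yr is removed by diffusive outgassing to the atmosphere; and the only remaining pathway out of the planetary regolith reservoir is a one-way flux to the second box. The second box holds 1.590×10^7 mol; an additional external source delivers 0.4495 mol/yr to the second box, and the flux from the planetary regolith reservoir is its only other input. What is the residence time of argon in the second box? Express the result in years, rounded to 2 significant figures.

4.9×10^6 yr

Balance the planetary regolith reservoir: ΣF_in = 6.149 + 2.583 = 8.7320 mol/yr.
Flux to the second box = ΣF_in − (5.969) = 2.7630 mol/yr.
Total input to the second box = 2.7630 + 0.4495 = 3.2125 mol/yr; at steady state this equals its total output.
τ = M / F = 1.590×10^7 / 3.2125 = 4.949×10^6 yr.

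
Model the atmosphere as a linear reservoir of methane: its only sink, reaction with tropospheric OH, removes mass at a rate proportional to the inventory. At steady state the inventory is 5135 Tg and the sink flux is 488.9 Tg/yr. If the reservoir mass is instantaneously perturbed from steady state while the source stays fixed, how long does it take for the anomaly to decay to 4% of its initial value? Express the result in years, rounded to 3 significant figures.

33.8 yr

For a linear reservoir the anomaly decays as exp(−t/τ) with τ = M/F = 5135/488.9 = 10.50 yr.
exp(−t/τ) = 0.04 ⇒ t = −τ ln(0.04) = 10.50 × 3.219 = 33.81 yr.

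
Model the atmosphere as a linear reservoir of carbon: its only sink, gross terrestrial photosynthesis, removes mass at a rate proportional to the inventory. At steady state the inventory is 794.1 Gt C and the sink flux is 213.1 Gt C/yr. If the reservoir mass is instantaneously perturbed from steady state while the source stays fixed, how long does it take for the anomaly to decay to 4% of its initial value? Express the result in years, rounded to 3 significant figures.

12.0 yr

For a linear reservoir the anomaly decays as exp(−t/τ) with τ = M/F = 794.1/213.1 = 3.726 yr.
exp(−t/τ) = 0.04 ⇒ t = −τ ln(0.04) = 3.726 × 3.219 = 11.99 yr.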